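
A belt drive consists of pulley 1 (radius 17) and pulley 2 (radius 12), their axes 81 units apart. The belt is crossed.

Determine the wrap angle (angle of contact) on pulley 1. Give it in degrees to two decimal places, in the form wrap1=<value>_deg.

wrap1=221.96_deg

crossed belt: β = asin((r1+r2)/C) = asin(29/81) = 20.9789°
wrap1 = wrap2 = π + 2β = 221.9579°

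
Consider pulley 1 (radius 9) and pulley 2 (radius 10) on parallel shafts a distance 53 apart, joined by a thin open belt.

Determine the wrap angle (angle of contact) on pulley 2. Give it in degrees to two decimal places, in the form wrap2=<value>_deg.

wrap2=182.16_deg

open belt: β = asin((r2−r1)/C) = asin(1/53) = 1.0811°
wrap1 = π − 2β = 177.8378°
wrap2 = π + 2β = 182.1622°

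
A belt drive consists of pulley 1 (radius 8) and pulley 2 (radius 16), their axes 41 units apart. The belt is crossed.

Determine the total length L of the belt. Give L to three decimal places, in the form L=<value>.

crossed belt: β = asin((r1+r2)/C) = asin(24/41) = 35.8288°
wrap1 = wrap2 = π + 2β = 251.6577°
tangent length = C·cosβ = 33.2415
L = (r1+r2)·wrap + 2·C·cosβ = 24·4.3923 + 2·33.2415 = 171.8972

L=171.897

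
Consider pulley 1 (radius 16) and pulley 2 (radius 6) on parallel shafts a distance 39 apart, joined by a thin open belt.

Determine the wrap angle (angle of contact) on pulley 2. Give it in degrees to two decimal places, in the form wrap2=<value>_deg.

open belt: β = asin((r2−r1)/C) = asin(-10/39) = -14.8572°
wrap1 = π − 2β = 209.7143°
wrap2 = π + 2β = 150.2857°

wrap2=150.29_deg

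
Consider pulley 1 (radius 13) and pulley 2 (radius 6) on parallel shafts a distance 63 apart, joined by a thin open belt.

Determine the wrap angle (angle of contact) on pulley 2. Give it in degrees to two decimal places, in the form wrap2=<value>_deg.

open belt: β = asin((r2−r1)/C) = asin(-7/63) = -6.3794°
wrap1 = π − 2β = 192.7587°
wrap2 = π + 2β = 167.2413°

wrap2=167.24_deg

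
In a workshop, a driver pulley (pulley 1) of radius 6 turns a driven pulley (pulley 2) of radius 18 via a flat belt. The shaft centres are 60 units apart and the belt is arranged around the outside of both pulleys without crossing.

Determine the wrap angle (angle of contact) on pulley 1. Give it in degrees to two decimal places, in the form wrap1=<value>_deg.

wrap1=156.93_deg

open belt: β = asin((r2−r1)/C) = asin(12/60) = 11.5370°
wrap1 = π − 2β = 156.9261°
wrap2 = π + 2β = 203.0739°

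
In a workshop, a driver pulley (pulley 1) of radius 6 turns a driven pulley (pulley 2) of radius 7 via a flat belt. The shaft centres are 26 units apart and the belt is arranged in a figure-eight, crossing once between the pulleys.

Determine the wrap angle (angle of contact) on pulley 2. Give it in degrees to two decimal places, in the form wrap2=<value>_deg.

crossed belt: β = asin((r1+r2)/C) = asin(13/26) = 30.0000°
wrap1 = wrap2 = π + 2β = 240.0000°

wrap2=240.00_deg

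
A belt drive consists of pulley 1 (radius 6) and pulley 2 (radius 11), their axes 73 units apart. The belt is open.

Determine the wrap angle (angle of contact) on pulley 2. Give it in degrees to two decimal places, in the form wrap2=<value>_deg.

wrap2=187.85_deg

open belt: β = asin((r2−r1)/C) = asin(5/73) = 3.9274°
wrap1 = π − 2β = 172.1451°
wrap2 = π + 2β = 187.8549°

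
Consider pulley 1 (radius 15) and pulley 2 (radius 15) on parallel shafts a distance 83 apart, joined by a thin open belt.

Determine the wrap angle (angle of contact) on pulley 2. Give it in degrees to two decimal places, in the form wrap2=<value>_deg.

wrap2=180.00_deg

open belt: β = asin((r2−r1)/C) = asin(0/83) = 0.0000°
wrap1 = π − 2β = 180.0000°
wrap2 = π + 2β = 180.0000°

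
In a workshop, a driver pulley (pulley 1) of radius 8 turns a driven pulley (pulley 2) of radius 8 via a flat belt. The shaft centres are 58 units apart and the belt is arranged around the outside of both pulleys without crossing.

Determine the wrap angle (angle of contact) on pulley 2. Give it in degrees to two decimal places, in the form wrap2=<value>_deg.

open belt: β = asin((r2−r1)/C) = asin(0/58) = 0.0000°
wrap1 = π − 2β = 180.0000°
wrap2 = π + 2β = 180.0000°

wrap2=180.00_deg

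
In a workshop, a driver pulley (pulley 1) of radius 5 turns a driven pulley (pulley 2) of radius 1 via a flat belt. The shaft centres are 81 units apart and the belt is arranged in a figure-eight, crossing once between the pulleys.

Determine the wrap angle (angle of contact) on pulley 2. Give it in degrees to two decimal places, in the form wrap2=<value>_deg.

wrap2=188.50_deg

crossed belt: β = asin((r1+r2)/C) = asin(6/81) = 4.2480°
wrap1 = wrap2 = π + 2β = 188.4960°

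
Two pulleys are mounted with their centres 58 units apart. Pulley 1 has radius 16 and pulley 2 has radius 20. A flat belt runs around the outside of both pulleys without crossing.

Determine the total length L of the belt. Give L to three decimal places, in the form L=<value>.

open belt: β = asin((r2−r1)/C) = asin(4/58) = 3.9546°
wrap1 = π − 2β = 172.0909°
wrap2 = π + 2β = 187.9091°
tangent length = C·cosβ = 57.8619
L = r1·wrap1 + r2·wrap2 + 2·C·cosβ = 16·3.0036 + 20·3.2796 + 2·57.8619 = 229.3733

L=229.373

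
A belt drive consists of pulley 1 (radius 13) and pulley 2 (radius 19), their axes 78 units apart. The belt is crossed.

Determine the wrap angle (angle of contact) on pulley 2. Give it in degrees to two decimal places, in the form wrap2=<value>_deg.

wrap2=228.44_deg

crossed belt: β = asin((r1+r2)/C) = asin(32/78) = 24.2209°
wrap1 = wrap2 = π + 2β = 228.4419°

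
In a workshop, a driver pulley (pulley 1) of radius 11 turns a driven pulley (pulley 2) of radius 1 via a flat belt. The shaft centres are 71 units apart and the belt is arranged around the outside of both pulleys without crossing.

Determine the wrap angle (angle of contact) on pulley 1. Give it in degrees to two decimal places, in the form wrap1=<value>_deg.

wrap1=196.19_deg

open belt: β = asin((r2−r1)/C) = asin(-10/71) = -8.0967°
wrap1 = π − 2β = 196.1935°
wrap2 = π + 2β = 163.8065°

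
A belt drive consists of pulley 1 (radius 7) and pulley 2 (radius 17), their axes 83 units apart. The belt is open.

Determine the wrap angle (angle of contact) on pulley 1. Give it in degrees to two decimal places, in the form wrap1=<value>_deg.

open belt: β = asin((r2−r1)/C) = asin(10/83) = 6.9199°
wrap1 = π − 2β = 166.1602°
wrap2 = π + 2β = 193.8398°

wrap1=166.16_deg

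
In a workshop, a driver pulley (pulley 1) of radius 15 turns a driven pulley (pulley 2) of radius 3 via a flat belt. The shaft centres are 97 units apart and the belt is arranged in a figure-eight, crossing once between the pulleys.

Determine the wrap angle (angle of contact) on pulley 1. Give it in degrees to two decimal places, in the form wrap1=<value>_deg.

crossed belt: β = asin((r1+r2)/C) = asin(18/97) = 10.6942°
wrap1 = wrap2 = π + 2β = 201.3884°

wrap1=201.39_deg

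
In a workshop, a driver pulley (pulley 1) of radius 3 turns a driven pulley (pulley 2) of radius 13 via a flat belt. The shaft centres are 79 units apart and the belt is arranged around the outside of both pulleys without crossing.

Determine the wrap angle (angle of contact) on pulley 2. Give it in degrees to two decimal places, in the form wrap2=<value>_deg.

wrap2=194.54_deg

open belt: β = asin((r2−r1)/C) = asin(10/79) = 7.2721°
wrap1 = π − 2β = 165.4557°
wrap2 = π + 2β = 194.5443°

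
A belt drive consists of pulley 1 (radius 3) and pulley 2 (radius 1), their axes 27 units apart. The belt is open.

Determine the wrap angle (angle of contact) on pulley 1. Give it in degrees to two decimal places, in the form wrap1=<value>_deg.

wrap1=188.50_deg

open belt: β = asin((r2−r1)/C) = asin(-2/27) = -4.2480°
wrap1 = π − 2β = 188.4960°
wrap2 = π + 2β = 171.5040°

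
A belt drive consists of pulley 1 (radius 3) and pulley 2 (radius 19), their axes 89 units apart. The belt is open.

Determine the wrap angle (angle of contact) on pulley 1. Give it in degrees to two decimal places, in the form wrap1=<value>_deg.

open belt: β = asin((r2−r1)/C) = asin(16/89) = 10.3567°
wrap1 = π − 2β = 159.2867°
wrap2 = π + 2β = 200.7133°

wrap1=159.29_deg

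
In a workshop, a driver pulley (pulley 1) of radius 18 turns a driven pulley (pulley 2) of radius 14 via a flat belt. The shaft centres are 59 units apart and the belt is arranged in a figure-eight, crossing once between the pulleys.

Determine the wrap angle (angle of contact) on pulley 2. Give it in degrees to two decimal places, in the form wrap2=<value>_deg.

crossed belt: β = asin((r1+r2)/C) = asin(32/59) = 32.8453°
wrap1 = wrap2 = π + 2β = 245.6906°

wrap2=245.69_deg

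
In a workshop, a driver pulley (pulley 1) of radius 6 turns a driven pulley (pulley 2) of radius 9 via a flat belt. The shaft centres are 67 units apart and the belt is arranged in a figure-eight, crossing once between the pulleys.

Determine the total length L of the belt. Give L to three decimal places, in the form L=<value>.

L=184.496

crossed belt: β = asin((r1+r2)/C) = asin(15/67) = 12.9371°
wrap1 = wrap2 = π + 2β = 205.8741°
tangent length = C·cosβ = 65.2993
L = (r1+r2)·wrap + 2·C·cosβ = 15·3.5932 + 2·65.2993 = 184.4963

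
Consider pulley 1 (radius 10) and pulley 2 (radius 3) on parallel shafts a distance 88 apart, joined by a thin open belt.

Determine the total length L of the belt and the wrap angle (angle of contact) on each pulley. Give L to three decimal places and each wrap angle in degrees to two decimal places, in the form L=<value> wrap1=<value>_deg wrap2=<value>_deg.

L=217.398 wrap1=189.12_deg wrap2=170.88_deg

open belt: β = asin((r2−r1)/C) = asin(-7/88) = -4.5624°
wrap1 = π − 2β = 189.1249°
wrap2 = π + 2β = 170.8751°
tangent length = C·cosβ = 87.7211
L = r1·wrap1 + r2·wrap2 + 2·C·cosβ = 10·3.3009 + 3·2.9823 + 2·87.7211 = 217.3978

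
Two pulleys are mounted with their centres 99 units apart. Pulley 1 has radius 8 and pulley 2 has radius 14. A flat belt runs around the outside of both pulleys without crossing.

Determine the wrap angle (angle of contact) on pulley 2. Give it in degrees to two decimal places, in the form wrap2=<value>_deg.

wrap2=186.95_deg

open belt: β = asin((r2−r1)/C) = asin(6/99) = 3.4746°
wrap1 = π − 2β = 173.0508°
wrap2 = π + 2β = 186.9492°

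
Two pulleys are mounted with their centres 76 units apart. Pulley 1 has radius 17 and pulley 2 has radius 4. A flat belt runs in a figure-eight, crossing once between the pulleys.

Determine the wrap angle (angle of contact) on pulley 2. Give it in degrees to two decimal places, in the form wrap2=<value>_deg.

wrap2=212.08_deg

crossed belt: β = asin((r1+r2)/C) = asin(21/76) = 16.0404°
wrap1 = wrap2 = π + 2β = 212.0809°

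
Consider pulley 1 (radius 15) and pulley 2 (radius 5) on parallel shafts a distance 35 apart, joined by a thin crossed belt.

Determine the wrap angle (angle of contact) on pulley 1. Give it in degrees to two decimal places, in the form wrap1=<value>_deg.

wrap1=249.70_deg

crossed belt: β = asin((r1+r2)/C) = asin(20/35) = 34.8499°
wrap1 = wrap2 = π + 2β = 249.6998°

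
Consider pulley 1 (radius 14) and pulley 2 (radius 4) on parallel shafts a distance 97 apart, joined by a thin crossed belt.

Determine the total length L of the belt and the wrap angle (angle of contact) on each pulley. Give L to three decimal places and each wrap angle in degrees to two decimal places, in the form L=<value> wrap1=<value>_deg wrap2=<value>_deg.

crossed belt: β = asin((r1+r2)/C) = asin(18/97) = 10.6942°
wrap1 = wrap2 = π + 2β = 201.3884°
tangent length = C·cosβ = 95.3153
L = (r1+r2)·wrap + 2·C·cosβ = 18·3.5149 + 2·95.3153 = 253.8986

L=253.899 wrap1=201.39_deg wrap2=201.39_deg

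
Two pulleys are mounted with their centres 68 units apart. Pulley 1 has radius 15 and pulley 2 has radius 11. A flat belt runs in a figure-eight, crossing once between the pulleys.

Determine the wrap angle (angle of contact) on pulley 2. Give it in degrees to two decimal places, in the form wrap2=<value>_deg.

wrap2=224.96_deg

crossed belt: β = asin((r1+r2)/C) = asin(26/68) = 22.4795°
wrap1 = wrap2 = π + 2β = 224.9590°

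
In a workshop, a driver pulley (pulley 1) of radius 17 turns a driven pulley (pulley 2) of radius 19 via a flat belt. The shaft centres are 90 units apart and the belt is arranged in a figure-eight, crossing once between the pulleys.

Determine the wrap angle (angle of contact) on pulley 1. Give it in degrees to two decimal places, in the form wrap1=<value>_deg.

crossed belt: β = asin((r1+r2)/C) = asin(36/90) = 23.5782°
wrap1 = wrap2 = π + 2β = 227.1564°

wrap1=227.16_deg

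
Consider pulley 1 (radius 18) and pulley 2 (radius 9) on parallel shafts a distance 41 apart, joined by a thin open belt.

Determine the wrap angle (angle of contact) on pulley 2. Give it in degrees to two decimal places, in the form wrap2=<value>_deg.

wrap2=154.64_deg

open belt: β = asin((r2−r1)/C) = asin(-9/41) = -12.6804°
wrap1 = π − 2β = 205.3608°
wrap2 = π + 2β = 154.6392°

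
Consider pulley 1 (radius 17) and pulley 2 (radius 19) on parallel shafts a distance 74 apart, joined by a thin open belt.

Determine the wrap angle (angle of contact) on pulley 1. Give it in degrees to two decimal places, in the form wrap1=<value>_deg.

open belt: β = asin((r2−r1)/C) = asin(2/74) = 1.5487°
wrap1 = π − 2β = 176.9026°
wrap2 = π + 2β = 183.0974°

wrap1=176.90_deg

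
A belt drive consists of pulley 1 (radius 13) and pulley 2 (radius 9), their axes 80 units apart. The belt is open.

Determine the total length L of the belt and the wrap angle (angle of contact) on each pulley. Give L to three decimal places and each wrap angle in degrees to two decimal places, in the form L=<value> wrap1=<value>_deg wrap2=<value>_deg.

open belt: β = asin((r2−r1)/C) = asin(-4/80) = -2.8660°
wrap1 = π − 2β = 185.7320°
wrap2 = π + 2β = 174.2680°
tangent length = C·cosβ = 79.8999
L = r1·wrap1 + r2·wrap2 + 2·C·cosβ = 13·3.2416 + 9·3.0416 + 2·79.8999 = 229.3151

L=229.315 wrap1=185.73_deg wrap2=174.27_deg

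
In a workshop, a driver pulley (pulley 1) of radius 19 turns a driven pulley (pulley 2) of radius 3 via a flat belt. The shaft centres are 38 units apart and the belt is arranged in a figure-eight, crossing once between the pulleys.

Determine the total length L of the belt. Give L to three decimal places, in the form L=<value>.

L=158.250

crossed belt: β = asin((r1+r2)/C) = asin(22/38) = 35.3765°
wrap1 = wrap2 = π + 2β = 250.7531°
tangent length = C·cosβ = 30.9839
L = (r1+r2)·wrap + 2·C·cosβ = 22·4.3765 + 2·30.9839 = 158.2500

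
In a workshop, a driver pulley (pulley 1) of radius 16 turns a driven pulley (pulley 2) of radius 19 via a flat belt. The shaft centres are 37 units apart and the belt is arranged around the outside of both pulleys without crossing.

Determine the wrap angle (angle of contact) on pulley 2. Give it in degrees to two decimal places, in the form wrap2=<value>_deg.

open belt: β = asin((r2−r1)/C) = asin(3/37) = 4.6507°
wrap1 = π − 2β = 170.6986°
wrap2 = π + 2β = 189.3014°

wrap2=189.30_deg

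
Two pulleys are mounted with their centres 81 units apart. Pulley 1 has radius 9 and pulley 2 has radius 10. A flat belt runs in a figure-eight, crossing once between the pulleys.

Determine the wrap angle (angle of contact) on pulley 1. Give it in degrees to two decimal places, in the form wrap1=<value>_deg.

wrap1=207.13_deg

crossed belt: β = asin((r1+r2)/C) = asin(19/81) = 13.5662°
wrap1 = wrap2 = π + 2β = 207.1323°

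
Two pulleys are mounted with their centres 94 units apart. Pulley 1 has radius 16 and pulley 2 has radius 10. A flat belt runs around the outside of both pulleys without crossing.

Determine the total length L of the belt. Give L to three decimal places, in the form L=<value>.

L=270.065

open belt: β = asin((r2−r1)/C) = asin(-6/94) = -3.6597°
wrap1 = π − 2β = 187.3193°
wrap2 = π + 2β = 172.6807°
tangent length = C·cosβ = 93.8083
L = r1·wrap1 + r2·wrap2 + 2·C·cosβ = 16·3.2693 + 10·3.0138 + 2·93.8083 = 270.0645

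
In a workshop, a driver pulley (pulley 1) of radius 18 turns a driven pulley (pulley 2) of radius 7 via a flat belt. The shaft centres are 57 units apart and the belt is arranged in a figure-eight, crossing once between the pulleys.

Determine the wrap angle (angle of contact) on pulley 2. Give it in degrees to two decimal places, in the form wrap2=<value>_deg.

crossed belt: β = asin((r1+r2)/C) = asin(25/57) = 26.0144°
wrap1 = wrap2 = π + 2β = 232.0287°

wrap2=232.03_deg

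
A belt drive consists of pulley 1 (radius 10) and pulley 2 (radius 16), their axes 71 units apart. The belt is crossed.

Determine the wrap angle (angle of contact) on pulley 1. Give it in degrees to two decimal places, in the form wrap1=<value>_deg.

wrap1=222.96_deg

crossed belt: β = asin((r1+r2)/C) = asin(26/71) = 21.4813°
wrap1 = wrap2 = π + 2β = 222.9626°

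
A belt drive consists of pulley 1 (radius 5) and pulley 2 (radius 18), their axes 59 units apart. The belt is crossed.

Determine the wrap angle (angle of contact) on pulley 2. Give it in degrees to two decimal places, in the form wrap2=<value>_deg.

crossed belt: β = asin((r1+r2)/C) = asin(23/59) = 22.9440°
wrap1 = wrap2 = π + 2β = 225.8879°

wrap2=225.89_deg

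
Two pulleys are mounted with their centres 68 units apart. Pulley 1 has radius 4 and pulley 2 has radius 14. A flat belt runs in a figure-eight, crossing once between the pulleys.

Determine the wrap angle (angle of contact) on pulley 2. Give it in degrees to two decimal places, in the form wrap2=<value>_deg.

crossed belt: β = asin((r1+r2)/C) = asin(18/68) = 15.3495°
wrap1 = wrap2 = π + 2β = 210.6990°

wrap2=210.70_deg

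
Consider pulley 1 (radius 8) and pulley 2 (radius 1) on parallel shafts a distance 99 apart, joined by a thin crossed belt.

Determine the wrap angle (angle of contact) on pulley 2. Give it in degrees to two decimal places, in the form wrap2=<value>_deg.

wrap2=190.43_deg

crossed belt: β = asin((r1+r2)/C) = asin(9/99) = 5.2159°
wrap1 = wrap2 = π + 2β = 190.4318°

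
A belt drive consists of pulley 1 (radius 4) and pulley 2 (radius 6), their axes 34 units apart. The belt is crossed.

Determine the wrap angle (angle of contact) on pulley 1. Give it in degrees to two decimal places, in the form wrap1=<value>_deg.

crossed belt: β = asin((r1+r2)/C) = asin(10/34) = 17.1046°
wrap1 = wrap2 = π + 2β = 214.2093°

wrap1=214.21_deg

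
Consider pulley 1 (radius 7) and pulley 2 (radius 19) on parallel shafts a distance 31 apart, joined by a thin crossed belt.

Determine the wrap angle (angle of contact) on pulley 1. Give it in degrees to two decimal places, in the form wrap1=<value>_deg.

wrap1=294.01_deg

crossed belt: β = asin((r1+r2)/C) = asin(26/31) = 57.0041°
wrap1 = wrap2 = π + 2β = 294.0082°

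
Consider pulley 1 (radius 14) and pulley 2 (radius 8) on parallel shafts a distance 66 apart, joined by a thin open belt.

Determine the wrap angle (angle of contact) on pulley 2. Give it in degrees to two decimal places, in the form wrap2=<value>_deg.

wrap2=169.57_deg

open belt: β = asin((r2−r1)/C) = asin(-6/66) = -5.2159°
wrap1 = π − 2β = 190.4318°
wrap2 = π + 2β = 169.5682°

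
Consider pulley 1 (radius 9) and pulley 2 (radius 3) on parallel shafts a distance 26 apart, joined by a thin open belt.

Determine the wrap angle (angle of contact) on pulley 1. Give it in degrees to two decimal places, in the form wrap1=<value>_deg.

wrap1=206.68_deg

open belt: β = asin((r2−r1)/C) = asin(-6/26) = -13.3424°
wrap1 = π − 2β = 206.6847°
wrap2 = π + 2β = 153.3153°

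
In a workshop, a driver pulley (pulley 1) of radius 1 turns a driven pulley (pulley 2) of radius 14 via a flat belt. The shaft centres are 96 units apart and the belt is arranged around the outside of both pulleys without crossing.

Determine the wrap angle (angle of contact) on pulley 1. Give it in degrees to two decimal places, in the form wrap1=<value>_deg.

wrap1=164.43_deg

open belt: β = asin((r2−r1)/C) = asin(13/96) = 7.7827°
wrap1 = π − 2β = 164.4346°
wrap2 = π + 2β = 195.5654°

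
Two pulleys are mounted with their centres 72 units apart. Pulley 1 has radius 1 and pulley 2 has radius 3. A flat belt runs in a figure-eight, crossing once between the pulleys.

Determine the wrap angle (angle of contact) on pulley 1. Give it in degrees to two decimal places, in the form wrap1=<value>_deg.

crossed belt: β = asin((r1+r2)/C) = asin(4/72) = 3.1847°
wrap1 = wrap2 = π + 2β = 186.3695°

wrap1=186.37_deg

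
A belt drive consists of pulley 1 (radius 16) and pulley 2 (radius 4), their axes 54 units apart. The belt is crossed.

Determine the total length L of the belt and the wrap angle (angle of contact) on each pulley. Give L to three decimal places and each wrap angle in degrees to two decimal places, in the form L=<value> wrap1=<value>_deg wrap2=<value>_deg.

crossed belt: β = asin((r1+r2)/C) = asin(20/54) = 21.7385°
wrap1 = wrap2 = π + 2β = 223.4769°
tangent length = C·cosβ = 50.1597
L = (r1+r2)·wrap + 2·C·cosβ = 20·3.9004 + 2·50.1597 = 178.3277

L=178.328 wrap1=223.48_deg wrap2=223.48_deg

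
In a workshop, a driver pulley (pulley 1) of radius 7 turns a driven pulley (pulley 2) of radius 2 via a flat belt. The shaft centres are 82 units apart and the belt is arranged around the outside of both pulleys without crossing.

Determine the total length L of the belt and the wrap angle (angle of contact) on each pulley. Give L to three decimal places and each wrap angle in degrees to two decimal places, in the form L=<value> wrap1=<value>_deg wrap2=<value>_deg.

L=192.579 wrap1=186.99_deg wrap2=173.01_deg

open belt: β = asin((r2−r1)/C) = asin(-5/82) = -3.4958°
wrap1 = π − 2β = 186.9916°
wrap2 = π + 2β = 173.0084°
tangent length = C·cosβ = 81.8474
L = r1·wrap1 + r2·wrap2 + 2·C·cosβ = 7·3.2636 + 2·3.0196 + 2·81.8474 = 192.5793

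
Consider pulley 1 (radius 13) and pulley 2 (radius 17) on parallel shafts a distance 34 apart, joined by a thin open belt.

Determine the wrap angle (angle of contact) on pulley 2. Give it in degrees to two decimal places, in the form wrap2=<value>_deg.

open belt: β = asin((r2−r1)/C) = asin(4/34) = 6.7563°
wrap1 = π − 2β = 166.4873°
wrap2 = π + 2β = 193.5127°

wrap2=193.51_deg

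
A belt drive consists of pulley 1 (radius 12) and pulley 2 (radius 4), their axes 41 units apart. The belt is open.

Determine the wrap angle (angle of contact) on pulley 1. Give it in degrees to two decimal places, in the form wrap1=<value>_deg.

wrap1=202.50_deg

open belt: β = asin((r2−r1)/C) = asin(-8/41) = -11.2518°
wrap1 = π − 2β = 202.5037°
wrap2 = π + 2β = 157.4963°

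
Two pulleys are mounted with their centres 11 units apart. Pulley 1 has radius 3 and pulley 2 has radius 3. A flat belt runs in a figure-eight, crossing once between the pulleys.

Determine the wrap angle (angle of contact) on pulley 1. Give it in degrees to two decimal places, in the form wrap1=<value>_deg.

crossed belt: β = asin((r1+r2)/C) = asin(6/11) = 33.0557°
wrap1 = wrap2 = π + 2β = 246.1115°

wrap1=246.11_deg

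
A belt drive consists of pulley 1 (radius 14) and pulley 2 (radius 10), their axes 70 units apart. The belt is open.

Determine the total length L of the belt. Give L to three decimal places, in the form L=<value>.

L=215.627

open belt: β = asin((r2−r1)/C) = asin(-4/70) = -3.2758°
wrap1 = π − 2β = 186.5517°
wrap2 = π + 2β = 173.4483°
tangent length = C·cosβ = 69.8856
L = r1·wrap1 + r2·wrap2 + 2·C·cosβ = 14·3.2559 + 10·3.0272 + 2·69.8856 = 215.6269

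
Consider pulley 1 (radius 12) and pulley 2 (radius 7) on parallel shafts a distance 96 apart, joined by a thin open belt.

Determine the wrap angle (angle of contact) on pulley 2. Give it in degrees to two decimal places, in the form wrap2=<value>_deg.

open belt: β = asin((r2−r1)/C) = asin(-5/96) = -2.9855°
wrap1 = π − 2β = 185.9710°
wrap2 = π + 2β = 174.0290°

wrap2=174.03_deg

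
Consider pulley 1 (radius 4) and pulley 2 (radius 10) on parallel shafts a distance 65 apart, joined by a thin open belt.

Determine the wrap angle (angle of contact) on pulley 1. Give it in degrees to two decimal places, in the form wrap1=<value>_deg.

open belt: β = asin((r2−r1)/C) = asin(6/65) = 5.2964°
wrap1 = π − 2β = 169.4072°
wrap2 = π + 2β = 190.5928°

wrap1=169.41_deg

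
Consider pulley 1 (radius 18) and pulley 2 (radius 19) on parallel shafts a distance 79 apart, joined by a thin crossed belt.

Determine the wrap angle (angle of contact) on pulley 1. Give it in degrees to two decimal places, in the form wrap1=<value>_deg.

crossed belt: β = asin((r1+r2)/C) = asin(37/79) = 27.9275°
wrap1 = wrap2 = π + 2β = 235.8551°

wrap1=235.86_deg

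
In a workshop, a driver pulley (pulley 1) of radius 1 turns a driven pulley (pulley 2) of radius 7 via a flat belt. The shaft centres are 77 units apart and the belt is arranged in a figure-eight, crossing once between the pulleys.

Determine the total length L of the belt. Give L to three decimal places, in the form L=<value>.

L=179.965

crossed belt: β = asin((r1+r2)/C) = asin(8/77) = 5.9636°
wrap1 = wrap2 = π + 2β = 191.9271°
tangent length = C·cosβ = 76.5833
L = (r1+r2)·wrap + 2·C·cosβ = 8·3.3498 + 2·76.5833 = 179.9647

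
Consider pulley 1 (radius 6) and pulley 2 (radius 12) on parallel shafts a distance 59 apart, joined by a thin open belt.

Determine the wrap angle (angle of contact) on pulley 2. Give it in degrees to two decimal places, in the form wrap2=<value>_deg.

open belt: β = asin((r2−r1)/C) = asin(6/59) = 5.8368°
wrap1 = π − 2β = 168.3264°
wrap2 = π + 2β = 191.6736°

wrap2=191.67_deg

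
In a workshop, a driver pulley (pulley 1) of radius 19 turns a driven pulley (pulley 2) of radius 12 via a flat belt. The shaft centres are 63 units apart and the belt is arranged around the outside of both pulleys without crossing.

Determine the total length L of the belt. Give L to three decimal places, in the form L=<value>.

L=224.168

open belt: β = asin((r2−r1)/C) = asin(-7/63) = -6.3794°
wrap1 = π − 2β = 192.7587°
wrap2 = π + 2β = 167.2413°
tangent length = C·cosβ = 62.6099
L = r1·wrap1 + r2·wrap2 + 2·C·cosβ = 19·3.3643 + 12·2.9189 + 2·62.6099 = 224.1680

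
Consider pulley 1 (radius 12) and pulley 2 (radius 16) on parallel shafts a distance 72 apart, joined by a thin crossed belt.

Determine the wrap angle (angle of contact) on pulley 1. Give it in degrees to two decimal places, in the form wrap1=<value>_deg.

crossed belt: β = asin((r1+r2)/C) = asin(28/72) = 22.8854°
wrap1 = wrap2 = π + 2β = 225.7708°

wrap1=225.77_deg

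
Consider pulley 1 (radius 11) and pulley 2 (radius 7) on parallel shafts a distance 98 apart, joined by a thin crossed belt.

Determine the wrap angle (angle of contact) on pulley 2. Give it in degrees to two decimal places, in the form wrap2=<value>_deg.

crossed belt: β = asin((r1+r2)/C) = asin(18/98) = 10.5838°
wrap1 = wrap2 = π + 2β = 201.1676°

wrap2=201.17_deg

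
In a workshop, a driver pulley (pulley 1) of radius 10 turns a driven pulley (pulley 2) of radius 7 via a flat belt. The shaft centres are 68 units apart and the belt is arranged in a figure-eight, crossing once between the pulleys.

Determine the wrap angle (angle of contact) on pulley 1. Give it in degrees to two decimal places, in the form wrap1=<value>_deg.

wrap1=208.96_deg

crossed belt: β = asin((r1+r2)/C) = asin(17/68) = 14.4775°
wrap1 = wrap2 = π + 2β = 208.9550°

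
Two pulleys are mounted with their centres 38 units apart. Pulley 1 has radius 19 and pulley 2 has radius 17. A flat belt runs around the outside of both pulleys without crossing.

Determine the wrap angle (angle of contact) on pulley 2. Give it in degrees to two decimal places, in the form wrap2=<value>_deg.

open belt: β = asin((r2−r1)/C) = asin(-2/38) = -3.0170°
wrap1 = π − 2β = 186.0339°
wrap2 = π + 2β = 173.9661°

wrap2=173.97_deg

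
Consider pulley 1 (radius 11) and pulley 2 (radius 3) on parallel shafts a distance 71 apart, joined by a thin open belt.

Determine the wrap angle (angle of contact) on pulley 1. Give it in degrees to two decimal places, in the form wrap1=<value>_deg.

wrap1=192.94_deg

open belt: β = asin((r2−r1)/C) = asin(-8/71) = -6.4696°
wrap1 = π − 2β = 192.9392°
wrap2 = π + 2β = 167.0608°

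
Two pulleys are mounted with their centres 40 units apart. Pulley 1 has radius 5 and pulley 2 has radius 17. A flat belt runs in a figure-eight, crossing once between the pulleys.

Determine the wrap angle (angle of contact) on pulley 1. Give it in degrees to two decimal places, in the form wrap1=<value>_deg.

wrap1=246.73_deg

crossed belt: β = asin((r1+r2)/C) = asin(22/40) = 33.3670°
wrap1 = wrap2 = π + 2β = 246.7340°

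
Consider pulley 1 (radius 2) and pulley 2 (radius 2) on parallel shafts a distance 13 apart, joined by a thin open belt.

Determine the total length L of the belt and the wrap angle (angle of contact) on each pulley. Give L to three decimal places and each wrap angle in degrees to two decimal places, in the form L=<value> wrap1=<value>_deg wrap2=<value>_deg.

open belt: β = asin((r2−r1)/C) = asin(0/13) = 0.0000°
wrap1 = π − 2β = 180.0000°
wrap2 = π + 2β = 180.0000°
tangent length = C·cosβ = 13.0000
L = r1·wrap1 + r2·wrap2 + 2·C·cosβ = 2·3.1416 + 2·3.1416 + 2·13.0000 = 38.5664

L=38.566 wrap1=180.00_deg wrap2=180.00_deg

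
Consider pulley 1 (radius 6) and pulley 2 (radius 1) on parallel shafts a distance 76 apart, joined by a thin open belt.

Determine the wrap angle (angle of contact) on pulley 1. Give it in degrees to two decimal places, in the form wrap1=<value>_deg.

open belt: β = asin((r2−r1)/C) = asin(-5/76) = -3.7722°
wrap1 = π − 2β = 187.5444°
wrap2 = π + 2β = 172.4556°

wrap1=187.54_deg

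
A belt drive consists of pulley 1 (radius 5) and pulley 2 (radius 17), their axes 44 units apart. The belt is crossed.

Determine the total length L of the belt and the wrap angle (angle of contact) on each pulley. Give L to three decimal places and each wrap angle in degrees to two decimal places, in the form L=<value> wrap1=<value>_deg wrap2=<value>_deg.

L=168.364 wrap1=240.00_deg wrap2=240.00_deg

crossed belt: β = asin((r1+r2)/C) = asin(22/44) = 30.0000°
wrap1 = wrap2 = π + 2β = 240.0000°
tangent length = C·cosβ = 38.1051
L = (r1+r2)·wrap + 2·C·cosβ = 22·4.1888 + 2·38.1051 = 168.3636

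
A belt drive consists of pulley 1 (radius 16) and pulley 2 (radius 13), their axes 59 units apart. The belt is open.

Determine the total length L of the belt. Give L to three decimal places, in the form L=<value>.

L=209.259

open belt: β = asin((r2−r1)/C) = asin(-3/59) = -2.9146°
wrap1 = π − 2β = 185.8292°
wrap2 = π + 2β = 174.1708°
tangent length = C·cosβ = 58.9237
L = r1·wrap1 + r2·wrap2 + 2·C·cosβ = 16·3.2433 + 13·3.0399 + 2·58.9237 = 209.2588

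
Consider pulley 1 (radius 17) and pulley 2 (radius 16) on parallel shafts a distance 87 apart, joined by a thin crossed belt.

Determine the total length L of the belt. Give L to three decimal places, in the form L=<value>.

L=290.347

crossed belt: β = asin((r1+r2)/C) = asin(33/87) = 22.2910°
wrap1 = wrap2 = π + 2β = 224.5819°
tangent length = C·cosβ = 80.4984
L = (r1+r2)·wrap + 2·C·cosβ = 33·3.9197 + 2·80.4984 = 290.3468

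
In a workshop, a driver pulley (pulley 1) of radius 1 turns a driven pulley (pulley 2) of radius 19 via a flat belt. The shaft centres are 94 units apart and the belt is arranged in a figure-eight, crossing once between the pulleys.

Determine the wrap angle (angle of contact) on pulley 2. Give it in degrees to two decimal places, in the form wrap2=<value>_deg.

crossed belt: β = asin((r1+r2)/C) = asin(20/94) = 12.2845°
wrap1 = wrap2 = π + 2β = 204.5690°

wrap2=204.57_deg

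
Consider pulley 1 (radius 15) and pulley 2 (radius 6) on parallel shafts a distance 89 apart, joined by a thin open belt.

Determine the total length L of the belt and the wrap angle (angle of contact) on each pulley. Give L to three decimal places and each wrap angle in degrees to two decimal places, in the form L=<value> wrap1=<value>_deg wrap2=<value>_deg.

L=244.884 wrap1=191.61_deg wrap2=168.39_deg

open belt: β = asin((r2−r1)/C) = asin(-9/89) = -5.8039°
wrap1 = π − 2β = 191.6078°
wrap2 = π + 2β = 168.3922°
tangent length = C·cosβ = 88.5438
L = r1·wrap1 + r2·wrap2 + 2·C·cosβ = 15·3.3442 + 6·2.9390 + 2·88.5438 = 244.8843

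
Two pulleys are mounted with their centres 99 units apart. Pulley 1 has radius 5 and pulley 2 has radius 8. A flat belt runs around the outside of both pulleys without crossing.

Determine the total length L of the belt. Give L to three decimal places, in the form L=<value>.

open belt: β = asin((r2−r1)/C) = asin(3/99) = 1.7365°
wrap1 = π − 2β = 176.5270°
wrap2 = π + 2β = 183.4730°
tangent length = C·cosβ = 98.9545
L = r1·wrap1 + r2·wrap2 + 2·C·cosβ = 5·3.0810 + 8·3.2022 + 2·98.9545 = 238.9316

L=238.932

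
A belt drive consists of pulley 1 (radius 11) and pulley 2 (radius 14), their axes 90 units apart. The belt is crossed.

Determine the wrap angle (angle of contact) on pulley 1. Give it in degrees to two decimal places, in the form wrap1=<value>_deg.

wrap1=212.26_deg

crossed belt: β = asin((r1+r2)/C) = asin(25/90) = 16.1276°
wrap1 = wrap2 = π + 2β = 212.2552°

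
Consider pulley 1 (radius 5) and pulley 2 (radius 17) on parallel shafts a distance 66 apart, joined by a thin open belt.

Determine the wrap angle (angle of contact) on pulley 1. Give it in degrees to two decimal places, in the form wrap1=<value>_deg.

open belt: β = asin((r2−r1)/C) = asin(12/66) = 10.4757°
wrap1 = π − 2β = 159.0486°
wrap2 = π + 2β = 200.9514°

wrap1=159.05_deg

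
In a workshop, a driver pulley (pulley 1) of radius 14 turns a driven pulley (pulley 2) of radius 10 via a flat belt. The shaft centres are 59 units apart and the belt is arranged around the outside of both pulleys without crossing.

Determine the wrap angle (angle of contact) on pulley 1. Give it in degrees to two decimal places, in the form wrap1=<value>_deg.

wrap1=187.77_deg

open belt: β = asin((r2−r1)/C) = asin(-4/59) = -3.8874°
wrap1 = π − 2β = 187.7749°
wrap2 = π + 2β = 172.2251°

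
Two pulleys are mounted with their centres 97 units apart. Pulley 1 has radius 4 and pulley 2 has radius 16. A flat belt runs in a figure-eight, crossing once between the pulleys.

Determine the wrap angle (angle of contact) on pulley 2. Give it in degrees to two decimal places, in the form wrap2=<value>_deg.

crossed belt: β = asin((r1+r2)/C) = asin(20/97) = 11.8989°
wrap1 = wrap2 = π + 2β = 203.7978°

wrap2=203.80_deg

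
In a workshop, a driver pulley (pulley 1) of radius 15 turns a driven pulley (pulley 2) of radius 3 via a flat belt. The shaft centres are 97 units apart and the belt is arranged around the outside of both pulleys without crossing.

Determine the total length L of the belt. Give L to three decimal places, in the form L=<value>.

L=252.035

open belt: β = asin((r2−r1)/C) = asin(-12/97) = -7.1063°
wrap1 = π − 2β = 194.2127°
wrap2 = π + 2β = 165.7873°
tangent length = C·cosβ = 96.2549
L = r1·wrap1 + r2·wrap2 + 2·C·cosβ = 15·3.3897 + 3·2.8935 + 2·96.2549 = 252.0351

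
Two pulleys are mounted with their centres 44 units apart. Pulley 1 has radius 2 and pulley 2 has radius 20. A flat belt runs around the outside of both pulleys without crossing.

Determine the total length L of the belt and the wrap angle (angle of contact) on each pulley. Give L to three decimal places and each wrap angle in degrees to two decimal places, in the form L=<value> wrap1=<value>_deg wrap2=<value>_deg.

open belt: β = asin((r2−r1)/C) = asin(18/44) = 24.1477°
wrap1 = π − 2β = 131.7045°
wrap2 = π + 2β = 228.2955°
tangent length = C·cosβ = 40.1497
L = r1·wrap1 + r2·wrap2 + 2·C·cosβ = 2·2.2987 + 20·3.9845 + 2·40.1497 = 164.5870

L=164.587 wrap1=131.70_deg wrap2=228.30_deg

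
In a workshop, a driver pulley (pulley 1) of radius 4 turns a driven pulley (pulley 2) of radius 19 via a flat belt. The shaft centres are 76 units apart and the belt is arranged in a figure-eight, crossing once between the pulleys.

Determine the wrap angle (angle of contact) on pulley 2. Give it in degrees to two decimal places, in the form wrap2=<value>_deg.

crossed belt: β = asin((r1+r2)/C) = asin(23/76) = 17.6157°
wrap1 = wrap2 = π + 2β = 215.2315°

wrap2=215.23_deg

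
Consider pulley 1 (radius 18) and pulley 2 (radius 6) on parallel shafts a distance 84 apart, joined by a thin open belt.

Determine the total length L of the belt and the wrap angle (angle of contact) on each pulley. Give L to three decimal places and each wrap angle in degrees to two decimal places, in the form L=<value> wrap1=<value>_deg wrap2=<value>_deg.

open belt: β = asin((r2−r1)/C) = asin(-12/84) = -8.2132°
wrap1 = π − 2β = 196.4264°
wrap2 = π + 2β = 163.5736°
tangent length = C·cosβ = 83.1384
L = r1·wrap1 + r2·wrap2 + 2·C·cosβ = 18·3.4283 + 6·2.8549 + 2·83.1384 = 245.1154

L=245.115 wrap1=196.43_deg wrap2=163.57_deg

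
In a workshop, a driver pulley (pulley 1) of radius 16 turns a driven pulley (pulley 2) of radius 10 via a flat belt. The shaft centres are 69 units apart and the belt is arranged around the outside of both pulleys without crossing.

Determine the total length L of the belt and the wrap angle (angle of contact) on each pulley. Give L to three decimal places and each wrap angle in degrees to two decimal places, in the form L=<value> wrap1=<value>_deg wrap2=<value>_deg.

open belt: β = asin((r2−r1)/C) = asin(-6/69) = -4.9885°
wrap1 = π − 2β = 189.9771°
wrap2 = π + 2β = 170.0229°
tangent length = C·cosβ = 68.7386
L = r1·wrap1 + r2·wrap2 + 2·C·cosβ = 16·3.3157 + 10·2.9675 + 2·68.7386 = 220.2035

L=220.203 wrap1=189.98_deg wrap2=170.02_deg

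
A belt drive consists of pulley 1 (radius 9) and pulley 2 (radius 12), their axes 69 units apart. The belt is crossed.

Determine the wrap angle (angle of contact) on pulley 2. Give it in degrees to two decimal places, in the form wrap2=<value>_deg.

wrap2=215.44_deg

crossed belt: β = asin((r1+r2)/C) = asin(21/69) = 17.7189°
wrap1 = wrap2 = π + 2β = 215.4379°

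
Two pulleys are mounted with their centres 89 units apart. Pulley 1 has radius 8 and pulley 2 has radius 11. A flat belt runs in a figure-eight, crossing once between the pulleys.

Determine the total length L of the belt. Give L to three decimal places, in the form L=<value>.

crossed belt: β = asin((r1+r2)/C) = asin(19/89) = 12.3266°
wrap1 = wrap2 = π + 2β = 204.6531°
tangent length = C·cosβ = 86.9483
L = (r1+r2)·wrap + 2·C·cosβ = 19·3.5719 + 2·86.9483 = 241.7621

L=241.762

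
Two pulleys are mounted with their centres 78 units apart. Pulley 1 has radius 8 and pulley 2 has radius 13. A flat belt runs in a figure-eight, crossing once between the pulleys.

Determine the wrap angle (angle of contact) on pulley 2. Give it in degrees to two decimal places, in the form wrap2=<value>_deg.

wrap2=211.24_deg

crossed belt: β = asin((r1+r2)/C) = asin(21/78) = 15.6185°
wrap1 = wrap2 = π + 2β = 211.2370°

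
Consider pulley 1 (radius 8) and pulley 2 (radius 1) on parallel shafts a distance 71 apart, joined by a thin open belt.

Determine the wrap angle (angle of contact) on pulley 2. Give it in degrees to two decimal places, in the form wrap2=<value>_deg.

wrap2=168.68_deg

open belt: β = asin((r2−r1)/C) = asin(-7/71) = -5.6581°
wrap1 = π − 2β = 191.3161°
wrap2 = π + 2β = 168.6839°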